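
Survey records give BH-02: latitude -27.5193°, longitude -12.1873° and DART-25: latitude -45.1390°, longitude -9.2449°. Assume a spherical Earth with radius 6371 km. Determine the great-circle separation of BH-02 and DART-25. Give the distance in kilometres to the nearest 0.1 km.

1976.5 km

Δφ = -17.6197°,  Δλ = 2.9424°
a = sin²(Δφ/2) + cos φ₁ cos φ₂ sin²(Δλ/2) = 0.023869
c = 2·arcsin(√a) = 0.310235 rad = 17.7751°
d = R·c = 6371 × 0.310235 = 1976.5 km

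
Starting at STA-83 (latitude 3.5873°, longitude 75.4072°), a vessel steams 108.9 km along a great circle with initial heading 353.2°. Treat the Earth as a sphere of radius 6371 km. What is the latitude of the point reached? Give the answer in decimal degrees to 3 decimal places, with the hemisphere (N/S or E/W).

4.560°N

δ = d/R = 108.9/6371 = 0.017093 rad
φ₂ = arcsin(sin φ₁ cos δ + cos φ₁ sin δ cos θ)
   = arcsin(0.06257·0.99985 + 0.99804·0.01709·0.99297) = 4.55976°
λ₂ = λ₁ + atan2(sin θ sin δ cos φ₁, cos δ − sin φ₁ sin φ₂) = 75.29088°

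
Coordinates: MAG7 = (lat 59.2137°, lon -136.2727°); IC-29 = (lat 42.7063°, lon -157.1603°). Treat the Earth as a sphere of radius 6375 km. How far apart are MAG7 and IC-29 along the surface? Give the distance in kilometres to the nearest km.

Δφ = -16.5074°,  Δλ = -20.8876°
a = sin²(Δφ/2) + cos φ₁ cos φ₂ sin²(Δλ/2) = 0.032967
c = 2·arcsin(√a) = 0.365164 rad = 20.9224°
d = R·c = 6375 × 0.365164 = 2327.9 km

2328 km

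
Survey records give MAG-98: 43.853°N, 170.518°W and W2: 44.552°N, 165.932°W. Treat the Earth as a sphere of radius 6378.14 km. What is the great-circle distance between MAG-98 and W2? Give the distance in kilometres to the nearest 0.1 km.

Δφ = 0.6990°,  Δλ = 4.5860°
a = sin²(Δφ/2) + cos φ₁ cos φ₂ sin²(Δλ/2) = 0.000860
c = 2·arcsin(√a) = 0.058654 rad = 3.3606°
d = R·c = 6378.14 × 0.058654 = 374.1 km

374.1 km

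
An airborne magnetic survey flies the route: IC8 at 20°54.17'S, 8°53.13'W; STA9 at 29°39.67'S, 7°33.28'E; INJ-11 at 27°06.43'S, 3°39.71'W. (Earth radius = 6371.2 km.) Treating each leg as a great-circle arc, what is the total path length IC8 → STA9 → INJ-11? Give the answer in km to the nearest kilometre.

3048 km

IC8: φ = -20.90283°, λ = -8.88550°
STA9: φ = -29.66117°, λ = +7.55467°
INJ-11: φ = -27.10717°, λ = -3.66183°
IC8→STA9: c = 0.300629 rad, d = 1915.37 km
STA9→INJ-11: c = 0.177819 rad, d = 1132.92 km
Total = 1915.37 + 1132.92 = 3048.28 km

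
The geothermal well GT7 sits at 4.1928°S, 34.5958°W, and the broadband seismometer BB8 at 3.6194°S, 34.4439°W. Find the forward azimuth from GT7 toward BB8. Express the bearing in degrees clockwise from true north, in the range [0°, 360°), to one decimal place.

Δλ = 0.1519°
y = sin Δλ · cos φ₂ = 0.002646
x = cos φ₁ sin φ₂ − sin φ₁ cos φ₂ cos Δλ = 0.010007
θ = atan2(y, x) = 14.8098° → 14.8098° (mod 360°)

14.8°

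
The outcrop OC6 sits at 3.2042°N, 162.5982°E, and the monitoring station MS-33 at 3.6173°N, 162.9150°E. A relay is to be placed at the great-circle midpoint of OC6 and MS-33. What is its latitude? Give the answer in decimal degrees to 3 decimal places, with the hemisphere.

3.411°N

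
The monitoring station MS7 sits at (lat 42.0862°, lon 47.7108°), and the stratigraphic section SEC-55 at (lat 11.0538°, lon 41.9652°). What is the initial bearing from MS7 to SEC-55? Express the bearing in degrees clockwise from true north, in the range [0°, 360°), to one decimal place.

Δλ = -5.7456°
y = sin Δλ · cos φ₂ = -0.098254
x = cos φ₁ sin φ₂ − sin φ₁ cos φ₂ cos Δλ = -0.512218
θ = atan2(y, x) = -169.1413° → 190.8587° (mod 360°)

190.9°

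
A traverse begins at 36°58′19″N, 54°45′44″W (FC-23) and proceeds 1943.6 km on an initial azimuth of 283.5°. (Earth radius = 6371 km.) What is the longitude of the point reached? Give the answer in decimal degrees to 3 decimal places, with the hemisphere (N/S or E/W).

76.845°W

FC-23: φ = +36.97194°, λ = -54.76222°
δ = d/R = 1943.6/6371 = 0.305070 rad
φ₂ = arcsin(sin φ₁ cos δ + cos φ₁ sin δ cos θ)
   = arcsin(0.60142·0.95383 + 0.79893·0.30036·0.23345) = 39.02599°
λ₂ = λ₁ + atan2(sin θ sin δ cos φ₁, cos δ − sin φ₁ sin φ₂) = -76.84527°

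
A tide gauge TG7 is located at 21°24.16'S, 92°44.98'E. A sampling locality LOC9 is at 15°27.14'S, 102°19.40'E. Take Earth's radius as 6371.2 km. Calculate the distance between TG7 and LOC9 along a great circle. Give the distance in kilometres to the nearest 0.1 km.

1206.8 km

TG7: φ = -21.40267°, λ = +92.74967°
LOC9: φ = -15.45233°, λ = +102.32333°
Δφ = 5.9503°,  Δλ = 9.5737°
a = sin²(Δφ/2) + cos φ₁ cos φ₂ sin²(Δλ/2) = 0.008943
c = 2·arcsin(√a) = 0.189419 rad = 10.8529°
d = R·c = 6371.2 × 0.189419 = 1206.8 km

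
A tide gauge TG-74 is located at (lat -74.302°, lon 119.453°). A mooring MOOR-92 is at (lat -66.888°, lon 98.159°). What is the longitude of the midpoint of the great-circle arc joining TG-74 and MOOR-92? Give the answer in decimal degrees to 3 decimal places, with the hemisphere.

Bx = cos φ₂ cos Δλ = 0.365731,  By = cos φ₂ sin Δλ = -0.142549
φₘ = atan2(sin φ₁ + sin φ₂, √((cos φ₁ + Bx)² + By²)) = -70.89411°
λₘ = λ₁ + atan2(By, cos φ₁ + Bx) = 106.82564°

106.826°E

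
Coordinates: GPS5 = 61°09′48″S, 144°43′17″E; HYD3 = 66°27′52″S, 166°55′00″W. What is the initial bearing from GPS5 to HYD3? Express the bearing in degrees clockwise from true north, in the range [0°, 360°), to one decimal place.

125.1°

GPS5: φ = -61.16333°, λ = +144.72139°
HYD3: φ = -66.46444°, λ = -166.91667°
Δλ = 48.3619°
y = sin Δλ · cos φ₂ = 0.298433
x = cos φ₁ sin φ₂ − sin φ₁ cos φ₂ cos Δλ = -0.209775
θ = atan2(y, x) = 125.1043° → 125.1043° (mod 360°)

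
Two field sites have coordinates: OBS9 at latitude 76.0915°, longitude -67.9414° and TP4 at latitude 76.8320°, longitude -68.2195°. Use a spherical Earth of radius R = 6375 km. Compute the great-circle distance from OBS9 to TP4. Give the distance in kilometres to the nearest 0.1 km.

Δφ = 0.7405°,  Δλ = -0.2781°
a = sin²(Δφ/2) + cos φ₁ cos φ₂ sin²(Δλ/2) = 0.000042
c = 2·arcsin(√a) = 0.012974 rad = 0.7434°
d = R·c = 6375 × 0.012974 = 82.7 km

82.7 km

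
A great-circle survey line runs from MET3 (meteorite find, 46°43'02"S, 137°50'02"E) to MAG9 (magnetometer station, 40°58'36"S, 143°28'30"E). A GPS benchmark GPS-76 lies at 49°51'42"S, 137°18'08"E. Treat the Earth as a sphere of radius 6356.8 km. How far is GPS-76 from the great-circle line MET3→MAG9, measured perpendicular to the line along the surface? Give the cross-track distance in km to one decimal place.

181.2 km

MET3: φ = -46.71722°, λ = +137.83389°
MAG9: φ = -40.97667°, λ = +143.47500°
GPS-76: φ = -49.86167°, λ = +137.30222°
δ₁₃ = central angle MET3→GPS-76 = 0.055227 rad  (haversine)
θ₁₃ = bearing MET3→GPS-76 = 186.221°,  θ₁₂ = bearing MET3→MAG9 = 37.316°
dₓₜ = R·arcsin(sin δ₁₃ · sin(θ₁₃ − θ₁₂)) = 6356.8·arcsin(0.05520·sin(148.906°)) = 181.240 km
|dₓₜ| = 181.240 km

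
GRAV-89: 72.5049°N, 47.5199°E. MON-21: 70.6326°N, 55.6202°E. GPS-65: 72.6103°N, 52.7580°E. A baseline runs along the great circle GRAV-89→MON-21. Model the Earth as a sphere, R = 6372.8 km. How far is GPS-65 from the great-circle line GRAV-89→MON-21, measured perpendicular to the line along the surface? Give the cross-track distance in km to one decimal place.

109.2 km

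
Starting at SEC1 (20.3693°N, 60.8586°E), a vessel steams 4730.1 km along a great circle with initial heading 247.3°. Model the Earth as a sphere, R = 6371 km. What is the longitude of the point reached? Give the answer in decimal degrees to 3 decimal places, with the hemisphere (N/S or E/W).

δ = d/R = 4730.1/6371 = 0.742442 rad
φ₂ = arcsin(sin φ₁ cos δ + cos φ₁ sin δ cos θ)
   = arcsin(0.34807·0.73682 + 0.93747·0.67609·-0.38591) = 0.68026°
λ₂ = λ₁ + atan2(sin θ sin δ cos φ₁, cos δ − sin φ₁ sin φ₂) = 22.26720°

22.267°E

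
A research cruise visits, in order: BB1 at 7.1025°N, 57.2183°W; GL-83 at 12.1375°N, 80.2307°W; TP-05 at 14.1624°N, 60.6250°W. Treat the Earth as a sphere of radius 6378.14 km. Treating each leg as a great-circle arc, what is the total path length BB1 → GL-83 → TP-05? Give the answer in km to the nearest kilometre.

BB1→GL-83: c = 0.405418 rad, d = 2585.81 km
GL-83→TP-05: c = 0.334975 rad, d = 2136.52 km
Total = 2585.81 + 2136.52 = 4722.34 km

4722 km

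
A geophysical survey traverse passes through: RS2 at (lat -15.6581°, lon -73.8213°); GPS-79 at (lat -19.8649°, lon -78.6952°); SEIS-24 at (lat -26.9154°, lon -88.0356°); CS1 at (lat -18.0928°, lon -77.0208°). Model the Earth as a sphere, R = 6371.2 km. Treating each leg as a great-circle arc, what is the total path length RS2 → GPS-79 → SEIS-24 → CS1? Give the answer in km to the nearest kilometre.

3426 km

RS2→GPS-79: c = 0.109313 rad, d = 696.46 km
GPS-79→SEIS-24: c = 0.193592 rad, d = 1233.41 km
SEIS-24→CS1: c = 0.234831 rad, d = 1496.16 km
Total = 696.46 + 1233.41 + 1496.16 = 3426.03 km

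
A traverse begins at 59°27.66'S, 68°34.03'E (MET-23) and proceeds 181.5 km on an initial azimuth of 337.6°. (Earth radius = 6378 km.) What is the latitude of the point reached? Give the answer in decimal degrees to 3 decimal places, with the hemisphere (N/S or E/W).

57.948°S

MET-23: φ = -59.46100°, λ = +68.56717°
δ = d/R = 181.5/6378 = 0.028457 rad
φ₂ = arcsin(sin φ₁ cos δ + cos φ₁ sin δ cos θ)
   = arcsin(-0.86128·0.99960 + 0.50812·0.02845·0.92455) = -57.94811°
λ₂ = λ₁ + atan2(sin θ sin δ cos φ₁, cos δ − sin φ₁ sin φ₂) = 67.39645°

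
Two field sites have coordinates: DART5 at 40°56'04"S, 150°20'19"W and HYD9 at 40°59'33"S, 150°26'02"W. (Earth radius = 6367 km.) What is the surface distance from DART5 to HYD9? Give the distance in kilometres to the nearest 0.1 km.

10.3 km

DART5: φ = -40.93444°, λ = -150.33861°
HYD9: φ = -40.99250°, λ = -150.43389°
Δφ = -0.0581°,  Δλ = -0.0953°
a = sin²(Δφ/2) + cos φ₁ cos φ₂ sin²(Δλ/2) = 0.000001
c = 2·arcsin(√a) = 0.001614 rad = 0.0924°
d = R·c = 6367 × 0.001614 = 10.3 km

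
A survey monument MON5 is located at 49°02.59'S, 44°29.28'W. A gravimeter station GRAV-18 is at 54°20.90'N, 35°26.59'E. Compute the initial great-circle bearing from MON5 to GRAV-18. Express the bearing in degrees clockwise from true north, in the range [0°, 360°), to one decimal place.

MON5: φ = -49.04317°, λ = -44.48800°
GRAV-18: φ = +54.34833°, λ = +35.44317°
Δλ = 79.9312°
y = sin Δλ · cos φ₂ = 0.573879
x = cos φ₁ sin φ₂ − sin φ₁ cos φ₂ cos Δλ = 0.609592
θ = atan2(y, x) = 43.2716° → 43.2716° (mod 360°)

43.3°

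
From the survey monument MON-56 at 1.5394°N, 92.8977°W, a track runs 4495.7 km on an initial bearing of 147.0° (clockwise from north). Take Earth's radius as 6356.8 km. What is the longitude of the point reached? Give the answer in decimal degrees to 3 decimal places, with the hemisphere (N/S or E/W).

δ = d/R = 4495.7/6356.8 = 0.707227 rad
φ₂ = arcsin(sin φ₁ cos δ + cos φ₁ sin δ cos θ)
   = arcsin(0.02686·0.76017 + 0.99964·0.64973·-0.83867) = -31.62045°
λ₂ = λ₁ + atan2(sin θ sin δ cos φ₁, cos δ − sin φ₁ sin φ₂) = -68.34300°

68.343°W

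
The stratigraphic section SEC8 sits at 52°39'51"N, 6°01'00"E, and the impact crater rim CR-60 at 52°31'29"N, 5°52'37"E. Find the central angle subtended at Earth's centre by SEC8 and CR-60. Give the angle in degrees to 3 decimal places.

0.163°

SEC8: φ = +52.66417°, λ = +6.01667°
CR-60: φ = +52.52472°, λ = +5.87694°
Δφ = -0.1394°,  Δλ = -0.1397°
a = sin²(Δφ/2) + cos φ₁ cos φ₂ sin²(Δλ/2) = 0.000002
c = 2·arcsin(√a) = 0.002849 rad = 0.1632°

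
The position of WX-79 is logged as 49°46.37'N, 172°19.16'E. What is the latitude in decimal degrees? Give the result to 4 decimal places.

49.7728°N

49° + 46.37′/60 = 49 + 0.77283 = 49.7728°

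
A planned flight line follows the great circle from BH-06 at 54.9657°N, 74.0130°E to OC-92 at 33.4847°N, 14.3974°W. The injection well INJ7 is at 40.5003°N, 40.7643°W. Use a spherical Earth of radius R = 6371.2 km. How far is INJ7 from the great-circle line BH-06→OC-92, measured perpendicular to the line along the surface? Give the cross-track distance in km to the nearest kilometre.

2378 km

δ₁₃ = central angle BH-06→INJ7 = 1.214470 rad  (haversine)
θ₁₃ = bearing BH-06→INJ7 = 312.551°,  θ₁₂ = bearing BH-06→OC-92 = 289.655°
dₓₜ = R·arcsin(sin δ₁₃ · sin(θ₁₃ − θ₁₂)) = 6371.2·arcsin(0.93718·sin(22.896°)) = 2377.861 km
|dₓₜ| = 2377.861 km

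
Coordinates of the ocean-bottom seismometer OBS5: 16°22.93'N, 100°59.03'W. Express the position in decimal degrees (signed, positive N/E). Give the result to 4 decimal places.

+16.3822°, -100.9838°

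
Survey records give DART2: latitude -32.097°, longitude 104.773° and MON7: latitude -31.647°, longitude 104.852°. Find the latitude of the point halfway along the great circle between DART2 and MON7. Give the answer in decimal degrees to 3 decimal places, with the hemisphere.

Bx = cos φ₂ cos Δλ = 0.851296,  By = cos φ₂ sin Δλ = 0.001174
φₘ = atan2(sin φ₁ + sin φ₂, √((cos φ₁ + Bx)² + By²)) = -31.87201°
λₘ = λ₁ + atan2(By, cos φ₁ + Bx) = 104.81260°

31.872°S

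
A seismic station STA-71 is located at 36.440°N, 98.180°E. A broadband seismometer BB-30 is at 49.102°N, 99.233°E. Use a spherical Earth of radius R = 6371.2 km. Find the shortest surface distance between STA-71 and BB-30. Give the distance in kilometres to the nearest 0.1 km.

Δφ = 12.6620°,  Δλ = 1.0530°
a = sin²(Δφ/2) + cos φ₁ cos φ₂ sin²(Δλ/2) = 0.012204
c = 2·arcsin(√a) = 0.221399 rad = 12.6852°
d = R·c = 6371.2 × 0.221399 = 1410.6 km

1410.6 km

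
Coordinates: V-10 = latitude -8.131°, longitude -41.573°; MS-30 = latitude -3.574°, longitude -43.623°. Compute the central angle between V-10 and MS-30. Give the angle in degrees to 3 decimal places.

Δφ = 4.5570°,  Δλ = -2.0500°
a = sin²(Δφ/2) + cos φ₁ cos φ₂ sin²(Δλ/2) = 0.001897
c = 2·arcsin(√a) = 0.087132 rad = 4.9923°

4.992°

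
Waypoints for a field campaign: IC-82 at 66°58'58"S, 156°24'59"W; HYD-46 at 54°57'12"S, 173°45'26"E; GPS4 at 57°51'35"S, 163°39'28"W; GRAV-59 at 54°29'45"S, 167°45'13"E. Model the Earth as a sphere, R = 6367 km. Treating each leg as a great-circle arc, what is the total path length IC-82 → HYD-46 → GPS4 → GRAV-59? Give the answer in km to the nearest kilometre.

IC-82: φ = -66.98278°, λ = -156.41639°
HYD-46: φ = -54.95333°, λ = +173.75722°
GPS4: φ = -57.85972°, λ = -163.65778°
GRAV-59: φ = -54.49583°, λ = +167.75361°
IC-82→HYD-46: c = 0.322966 rad, d = 2056.33 km
HYD-46→GPS4: c = 0.222786 rad, d = 1418.48 km
GPS4→GRAV-59: c = 0.281615 rad, d = 1793.04 km
Total = 2056.33 + 1418.48 + 1793.04 = 5267.85 km

5268 km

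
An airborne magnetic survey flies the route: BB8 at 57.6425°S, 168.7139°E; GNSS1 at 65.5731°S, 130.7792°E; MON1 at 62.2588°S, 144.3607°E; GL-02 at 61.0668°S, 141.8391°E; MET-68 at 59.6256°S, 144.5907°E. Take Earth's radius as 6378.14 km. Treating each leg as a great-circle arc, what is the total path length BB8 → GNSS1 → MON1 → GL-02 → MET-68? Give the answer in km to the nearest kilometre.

3318 km

BB8→GNSS1: c = 0.337235 rad, d = 2150.93 km
GNSS1→MON1: c = 0.118857 rad, d = 758.09 km
MON1→GL-02: c = 0.029478 rad, d = 188.02 km
GL-02→MET-68: c = 0.034596 rad, d = 220.66 km
Total = 2150.93 + 758.09 + 188.02 + 220.66 = 3317.70 km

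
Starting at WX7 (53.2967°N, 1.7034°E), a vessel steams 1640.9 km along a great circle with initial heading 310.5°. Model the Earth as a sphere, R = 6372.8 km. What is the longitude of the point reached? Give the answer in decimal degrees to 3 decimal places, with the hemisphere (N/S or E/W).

21.795°W

δ = d/R = 1640.9/6372.8 = 0.257485 rad
φ₂ = arcsin(sin φ₁ cos δ + cos φ₁ sin δ cos θ)
   = arcsin(0.80174·0.96703 + 0.59767·0.25465·0.64945) = 60.94505°
λ₂ = λ₁ + atan2(sin θ sin δ cos φ₁, cos δ − sin φ₁ sin φ₂) = -21.79467°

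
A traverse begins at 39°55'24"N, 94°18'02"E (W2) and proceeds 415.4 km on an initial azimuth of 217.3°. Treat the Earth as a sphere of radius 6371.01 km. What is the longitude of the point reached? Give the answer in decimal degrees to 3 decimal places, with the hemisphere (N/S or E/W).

W2: φ = +39.92333°, λ = +94.30056°
δ = d/R = 415.4/6371.01 = 0.065202 rad
φ₂ = arcsin(sin φ₁ cos δ + cos φ₁ sin δ cos θ)
   = arcsin(0.64176·0.99788 + 0.76690·0.06516·-0.79547) = 36.91648°
λ₂ = λ₁ + atan2(sin θ sin δ cos φ₁, cos δ − sin φ₁ sin φ₂) = 91.46989°

91.470°E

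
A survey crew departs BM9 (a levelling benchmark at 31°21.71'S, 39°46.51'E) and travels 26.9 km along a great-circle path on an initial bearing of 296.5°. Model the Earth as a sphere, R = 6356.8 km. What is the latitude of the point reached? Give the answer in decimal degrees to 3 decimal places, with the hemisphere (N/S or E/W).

31.253°S

BM9: φ = -31.36183°, λ = +39.77517°
δ = d/R = 26.9/6356.8 = 0.004232 rad
φ₂ = arcsin(sin φ₁ cos δ + cos φ₁ sin δ cos θ)
   = arcsin(-0.52044·0.99999 + 0.85390·0.00423·0.44620) = -31.25340°
λ₂ = λ₁ + atan2(sin θ sin δ cos φ₁, cos δ − sin φ₁ sin φ₂) = 39.52135°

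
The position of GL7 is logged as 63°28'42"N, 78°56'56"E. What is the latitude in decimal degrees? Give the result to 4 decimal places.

63.4783°N

63° + 28′/60 + 42″/3600 = 63 + 0.46667 + 0.01167 = 63.4783°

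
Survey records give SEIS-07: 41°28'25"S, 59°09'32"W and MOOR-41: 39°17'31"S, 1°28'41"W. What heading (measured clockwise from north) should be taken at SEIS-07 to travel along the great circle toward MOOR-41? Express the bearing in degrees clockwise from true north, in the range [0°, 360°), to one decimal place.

107.0°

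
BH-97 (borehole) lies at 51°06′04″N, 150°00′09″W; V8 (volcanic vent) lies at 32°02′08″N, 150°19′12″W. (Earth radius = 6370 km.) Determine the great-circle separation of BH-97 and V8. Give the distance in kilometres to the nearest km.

BH-97: φ = +51.10111°, λ = -150.00250°
V8: φ = +32.03556°, λ = -150.32000°
Δφ = -19.0656°,  Δλ = -0.3175°
a = sin²(Δφ/2) + cos φ₁ cos φ₂ sin²(Δλ/2) = 0.027431
c = 2·arcsin(√a) = 0.332782 rad = 19.0670°
d = R·c = 6370 × 0.332782 = 2119.8 km

2120 km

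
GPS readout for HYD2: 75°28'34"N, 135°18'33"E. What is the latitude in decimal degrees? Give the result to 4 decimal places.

75.4761°N

75° + 28′/60 + 34″/3600 = 75 + 0.46667 + 0.00944 = 75.4761°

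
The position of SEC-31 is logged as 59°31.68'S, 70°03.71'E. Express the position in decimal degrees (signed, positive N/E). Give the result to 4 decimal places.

lat: 59.5280° S → -59.5280°
lon: 70.0618° E → +70.0618°

-59.5280°, +70.0618°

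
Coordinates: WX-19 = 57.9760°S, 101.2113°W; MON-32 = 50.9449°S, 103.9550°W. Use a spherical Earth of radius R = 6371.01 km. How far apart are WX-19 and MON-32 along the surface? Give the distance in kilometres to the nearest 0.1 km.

Δφ = 7.0311°,  Δλ = -2.7437°
a = sin²(Δφ/2) + cos φ₁ cos φ₂ sin²(Δλ/2) = 0.003952
c = 2·arcsin(√a) = 0.125806 rad = 7.2082°
d = R·c = 6371.01 × 0.125806 = 801.5 km

801.5 km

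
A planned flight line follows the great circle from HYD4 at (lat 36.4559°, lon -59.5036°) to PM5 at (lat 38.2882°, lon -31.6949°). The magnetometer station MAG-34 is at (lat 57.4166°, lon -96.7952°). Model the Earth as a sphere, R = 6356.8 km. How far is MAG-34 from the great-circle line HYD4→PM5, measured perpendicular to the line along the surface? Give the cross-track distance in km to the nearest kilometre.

δ₁₃ = central angle HYD4→MAG-34 = 0.563717 rad  (haversine)
θ₁₃ = bearing HYD4→MAG-34 = 322.365°,  θ₁₂ = bearing HYD4→PM5 = 76.807°
dₓₜ = R·arcsin(sin δ₁₃ · sin(θ₁₃ − θ₁₂)) = 6356.8·arcsin(0.53433·sin(245.558°)) = -3229.359 km
|dₓₜ| = 3229.359 km

3229 km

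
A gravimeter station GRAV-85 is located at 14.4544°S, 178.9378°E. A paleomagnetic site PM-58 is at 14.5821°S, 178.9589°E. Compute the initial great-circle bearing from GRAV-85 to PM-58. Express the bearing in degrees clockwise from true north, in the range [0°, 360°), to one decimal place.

170.9°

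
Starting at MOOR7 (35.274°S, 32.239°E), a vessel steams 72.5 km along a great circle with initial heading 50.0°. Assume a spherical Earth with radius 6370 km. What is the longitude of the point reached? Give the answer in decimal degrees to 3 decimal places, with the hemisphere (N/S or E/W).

δ = d/R = 72.5/6370 = 0.011381 rad
φ₂ = arcsin(sin φ₁ cos δ + cos φ₁ sin δ cos θ)
   = arcsin(-0.57749·0.99994 + 0.81640·0.01138·0.64279) = -34.85330°
λ₂ = λ₁ + atan2(sin θ sin δ cos φ₁, cos δ − sin φ₁ sin φ₂) = 32.84774°

32.848°E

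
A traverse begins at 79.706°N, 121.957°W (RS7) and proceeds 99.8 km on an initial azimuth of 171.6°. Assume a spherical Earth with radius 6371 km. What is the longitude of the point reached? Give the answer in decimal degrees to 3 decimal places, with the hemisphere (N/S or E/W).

δ = d/R = 99.8/6371 = 0.015665 rad
φ₂ = arcsin(sin φ₁ cos δ + cos φ₁ sin δ cos θ)
   = arcsin(0.98390·0.99988 + 0.17870·0.01566·-0.98927) = 78.81735°
λ₂ = λ₁ + atan2(sin θ sin δ cos φ₁, cos δ − sin φ₁ sin φ₂) = -121.28095°

121.281°W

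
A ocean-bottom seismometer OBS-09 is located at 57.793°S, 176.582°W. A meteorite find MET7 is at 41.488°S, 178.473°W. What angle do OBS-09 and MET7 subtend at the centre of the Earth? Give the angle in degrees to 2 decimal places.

16.35°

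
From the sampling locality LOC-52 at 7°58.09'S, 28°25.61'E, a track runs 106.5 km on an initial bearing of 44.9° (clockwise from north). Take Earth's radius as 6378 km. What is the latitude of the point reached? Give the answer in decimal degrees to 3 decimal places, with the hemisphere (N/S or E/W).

LOC-52: φ = -7.96817°, λ = +28.42683°
δ = d/R = 106.5/6378 = 0.016698 rad
φ₂ = arcsin(sin φ₁ cos δ + cos φ₁ sin δ cos θ)
   = arcsin(-0.13862·0.99986 + 0.99035·0.01670·0.70834) = -7.28994°
λ₂ = λ₁ + atan2(sin θ sin δ cos φ₁, cos δ − sin φ₁ sin φ₂) = 29.10765°

7.290°S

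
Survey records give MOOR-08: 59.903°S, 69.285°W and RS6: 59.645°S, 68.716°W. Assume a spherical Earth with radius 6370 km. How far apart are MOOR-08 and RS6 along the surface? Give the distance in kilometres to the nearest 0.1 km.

42.9 km

Δφ = 0.2580°,  Δλ = 0.5690°
a = sin²(Δφ/2) + cos φ₁ cos φ₂ sin²(Δλ/2) = 0.000011
c = 2·arcsin(√a) = 0.006728 rad = 0.3855°
d = R·c = 6370 × 0.006728 = 42.9 km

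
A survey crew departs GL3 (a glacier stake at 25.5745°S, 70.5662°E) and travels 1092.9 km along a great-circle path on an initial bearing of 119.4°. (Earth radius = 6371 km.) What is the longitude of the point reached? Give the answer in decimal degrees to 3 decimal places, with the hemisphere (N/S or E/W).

δ = d/R = 1092.9/6371 = 0.171543 rad
φ₂ = arcsin(sin φ₁ cos δ + cos φ₁ sin δ cos θ)
   = arcsin(-0.43168·0.98532 + 0.90202·0.17070·-0.49090) = -30.06200°
λ₂ = λ₁ + atan2(sin θ sin δ cos φ₁, cos δ − sin φ₁ sin φ₂) = 80.46061°

80.461°E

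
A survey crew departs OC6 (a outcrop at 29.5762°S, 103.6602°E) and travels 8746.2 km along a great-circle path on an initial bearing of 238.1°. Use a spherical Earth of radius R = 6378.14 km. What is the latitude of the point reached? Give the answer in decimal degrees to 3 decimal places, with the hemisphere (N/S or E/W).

33.250°S

δ = d/R = 8746.2/6378.14 = 1.371278 rad
φ₂ = arcsin(sin φ₁ cos δ + cos φ₁ sin δ cos θ)
   = arcsin(-0.49358·0.19820 + 0.86970·0.98016·-0.52844) = -33.24993°
λ₂ = λ₁ + atan2(sin θ sin δ cos φ₁, cos δ − sin φ₁ sin φ₂) = 7.94503°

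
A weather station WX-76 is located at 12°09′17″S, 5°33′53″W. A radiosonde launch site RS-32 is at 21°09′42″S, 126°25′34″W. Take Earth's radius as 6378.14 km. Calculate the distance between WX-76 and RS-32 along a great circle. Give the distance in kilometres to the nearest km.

WX-76: φ = -12.15472°, λ = -5.56472°
RS-32: φ = -21.16167°, λ = -126.42611°
Δφ = -9.0069°,  Δλ = -120.8614°
a = sin²(Δφ/2) + cos φ₁ cos φ₂ sin²(Δλ/2) = 0.695819
c = 2·arcsin(√a) = 1.973208 rad = 113.0565°
d = R·c = 6378.14 × 1.973208 = 12585.4 km

12585 km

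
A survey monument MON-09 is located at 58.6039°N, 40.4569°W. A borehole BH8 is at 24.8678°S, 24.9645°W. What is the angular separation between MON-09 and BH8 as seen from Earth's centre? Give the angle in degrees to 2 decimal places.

Δφ = -83.4717°,  Δλ = 15.4924°
a = sin²(Δφ/2) + cos φ₁ cos φ₂ sin²(Δλ/2) = 0.451740
c = 2·arcsin(√a) = 1.474125 rad = 84.4612°

84.46°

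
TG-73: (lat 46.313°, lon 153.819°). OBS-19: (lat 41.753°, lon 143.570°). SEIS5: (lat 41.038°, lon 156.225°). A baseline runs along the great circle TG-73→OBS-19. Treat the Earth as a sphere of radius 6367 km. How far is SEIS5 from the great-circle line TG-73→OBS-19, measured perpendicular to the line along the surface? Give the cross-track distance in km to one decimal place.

δ₁₃ = central angle TG-73→SEIS5 = 0.096934 rad  (haversine)
θ₁₃ = bearing TG-73→SEIS5 = 160.903°,  θ₁₂ = bearing TG-73→OBS-19 = 241.893°
dₓₜ = R·arcsin(sin δ₁₃ · sin(θ₁₃ − θ₁₂)) = 6367·arcsin(0.09678·sin(-80.991°)) = -609.538 km
|dₓₜ| = 609.538 km

609.5 km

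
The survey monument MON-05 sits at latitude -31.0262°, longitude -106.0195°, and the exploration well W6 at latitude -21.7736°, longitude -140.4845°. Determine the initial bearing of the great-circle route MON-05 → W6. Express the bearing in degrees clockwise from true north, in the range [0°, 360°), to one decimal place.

278.3°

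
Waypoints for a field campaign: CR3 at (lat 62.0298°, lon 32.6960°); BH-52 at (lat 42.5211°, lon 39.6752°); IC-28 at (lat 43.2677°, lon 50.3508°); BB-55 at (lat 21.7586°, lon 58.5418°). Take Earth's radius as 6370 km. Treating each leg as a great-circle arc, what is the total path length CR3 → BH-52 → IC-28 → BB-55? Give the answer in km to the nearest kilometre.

CR3→BH-52: c = 0.348080 rad, d = 2217.27 km
BH-52→IC-28: c = 0.137029 rad, d = 872.87 km
IC-28→BB-55: c = 0.393793 rad, d = 2508.46 km
Total = 2217.27 + 872.87 + 2508.46 = 5598.60 km

5599 km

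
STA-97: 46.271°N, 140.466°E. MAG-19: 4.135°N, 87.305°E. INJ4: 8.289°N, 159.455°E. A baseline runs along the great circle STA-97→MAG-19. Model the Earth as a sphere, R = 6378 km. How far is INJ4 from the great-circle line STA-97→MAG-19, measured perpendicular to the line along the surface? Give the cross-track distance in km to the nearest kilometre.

4589 km

δ₁₃ = central angle STA-97→INJ4 = 0.721251 rad  (haversine)
θ₁₃ = bearing STA-97→INJ4 = 150.816°,  θ₁₂ = bearing STA-97→MAG-19 = 244.410°
dₓₜ = R·arcsin(sin δ₁₃ · sin(θ₁₃ − θ₁₂)) = 6378·arcsin(0.66032·sin(-93.594°)) = -4589.120 km
|dₓₜ| = 4589.120 km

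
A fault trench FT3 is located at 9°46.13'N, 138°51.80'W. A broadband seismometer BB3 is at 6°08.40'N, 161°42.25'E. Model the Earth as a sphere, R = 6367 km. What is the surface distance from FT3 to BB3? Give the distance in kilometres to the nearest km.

6546 km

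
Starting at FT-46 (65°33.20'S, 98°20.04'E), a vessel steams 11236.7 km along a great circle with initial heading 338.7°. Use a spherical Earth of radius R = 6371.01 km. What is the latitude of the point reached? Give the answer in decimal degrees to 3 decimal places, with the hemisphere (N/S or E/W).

33.571°N

FT-46: φ = -65.55333°, λ = +98.33400°
δ = d/R = 11236.7/6371.01 = 1.763723 rad
φ₂ = arcsin(sin φ₁ cos δ + cos φ₁ sin δ cos θ)
   = arcsin(-0.91035·-0.19173 + 0.41385·0.98145·0.93169) = 33.57076°
λ₂ = λ₁ + atan2(sin θ sin δ cos φ₁, cos δ − sin φ₁ sin φ₂) = 73.00085°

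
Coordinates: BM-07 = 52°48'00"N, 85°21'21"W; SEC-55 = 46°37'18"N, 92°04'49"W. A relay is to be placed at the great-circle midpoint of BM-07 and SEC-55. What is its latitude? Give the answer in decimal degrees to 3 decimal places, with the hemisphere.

49.759°N

BM-07: φ = +52.80000°, λ = -85.35583°
SEC-55: φ = +46.62167°, λ = -92.08028°
Bx = cos φ₂ cos Δλ = 0.682088,  By = cos φ₂ sin Δλ = -0.080422
φₘ = atan2(sin φ₁ + sin φ₂, √((cos φ₁ + Bx)² + By²)) = 49.75932°
λₘ = λ₁ + atan2(By, cos φ₁ + Bx) = -88.93235°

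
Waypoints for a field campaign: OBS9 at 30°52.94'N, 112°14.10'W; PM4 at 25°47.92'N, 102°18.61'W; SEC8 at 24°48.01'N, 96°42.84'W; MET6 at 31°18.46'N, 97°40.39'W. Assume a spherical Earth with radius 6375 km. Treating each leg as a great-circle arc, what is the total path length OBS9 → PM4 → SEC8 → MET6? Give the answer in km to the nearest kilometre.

OBS9: φ = +30.88233°, λ = -112.23500°
PM4: φ = +25.79867°, λ = -102.31017°
SEC8: φ = +24.80017°, λ = -96.71400°
MET6: φ = +31.30767°, λ = -97.67317°
OBS9→PM4: c = 0.176280 rad, d = 1123.78 km
PM4→SEC8: c = 0.089999 rad, d = 573.74 km
SEC8→MET6: c = 0.114532 rad, d = 730.14 km
Total = 1123.78 + 573.74 + 730.14 = 2427.67 km

2428 km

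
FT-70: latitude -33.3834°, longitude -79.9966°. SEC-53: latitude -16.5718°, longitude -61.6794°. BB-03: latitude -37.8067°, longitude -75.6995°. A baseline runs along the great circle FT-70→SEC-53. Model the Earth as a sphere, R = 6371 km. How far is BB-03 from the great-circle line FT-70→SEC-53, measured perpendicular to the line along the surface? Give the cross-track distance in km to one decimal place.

δ₁₃ = central angle FT-70→BB-03 = 0.098356 rad  (haversine)
θ₁₃ = bearing FT-70→BB-03 = 142.925°,  θ₁₂ = bearing FT-70→SEC-53 = 48.929°
dₓₜ = R·arcsin(sin δ₁₃ · sin(θ₁₃ − θ₁₂)) = 6371·arcsin(0.09820·sin(93.996°)) = 625.099 km
|dₓₜ| = 625.099 km

625.1 km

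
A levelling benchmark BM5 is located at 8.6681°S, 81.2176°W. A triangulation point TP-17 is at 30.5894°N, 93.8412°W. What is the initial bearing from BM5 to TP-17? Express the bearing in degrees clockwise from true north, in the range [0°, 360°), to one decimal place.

343.4°

Δλ = -12.6236°
y = sin Δλ · cos φ₂ = -0.188132
x = cos φ₁ sin φ₂ − sin φ₁ cos φ₂ cos Δλ = 0.629671
θ = atan2(y, x) = -16.6350° → 343.3650° (mod 360°)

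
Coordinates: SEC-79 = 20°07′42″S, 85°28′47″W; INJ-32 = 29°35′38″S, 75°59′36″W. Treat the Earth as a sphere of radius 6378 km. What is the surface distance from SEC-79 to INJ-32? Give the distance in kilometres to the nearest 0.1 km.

1422.8 km

SEC-79: φ = -20.12833°, λ = -85.47972°
INJ-32: φ = -29.59389°, λ = -75.99333°
Δφ = -9.4656°,  Δλ = 9.4864°
a = sin²(Δφ/2) + cos φ₁ cos φ₂ sin²(Δλ/2) = 0.012390
c = 2·arcsin(√a) = 0.223085 rad = 12.7818°
d = R·c = 6378 × 0.223085 = 1422.8 km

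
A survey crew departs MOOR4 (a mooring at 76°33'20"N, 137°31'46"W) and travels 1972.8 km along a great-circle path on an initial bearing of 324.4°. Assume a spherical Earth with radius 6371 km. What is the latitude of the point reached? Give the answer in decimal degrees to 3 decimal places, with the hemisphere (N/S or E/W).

79.720°N

MOOR4: φ = +76.55556°, λ = -137.52944°
δ = d/R = 1972.8/6371 = 0.309653 rad
φ₂ = arcsin(sin φ₁ cos δ + cos φ₁ sin δ cos θ)
   = arcsin(0.97260·0.95244 + 0.23250·0.30473·0.81310) = 79.71979°
λ₂ = λ₁ + atan2(sin θ sin δ cos φ₁, cos δ − sin φ₁ sin φ₂) = 126.18450°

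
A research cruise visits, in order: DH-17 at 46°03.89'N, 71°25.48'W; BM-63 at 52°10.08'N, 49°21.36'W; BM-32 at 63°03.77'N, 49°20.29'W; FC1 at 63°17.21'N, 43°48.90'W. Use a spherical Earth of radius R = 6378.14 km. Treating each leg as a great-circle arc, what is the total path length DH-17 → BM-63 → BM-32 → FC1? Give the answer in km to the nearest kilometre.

DH-17: φ = +46.06483°, λ = -71.42467°
BM-63: φ = +52.16800°, λ = -49.35600°
BM-32: φ = +63.06283°, λ = -49.33817°
FC1: φ = +63.28683°, λ = -43.81500°
DH-17→BM-63: c = 0.272309 rad, d = 1736.82 km
BM-63→BM-32: c = 0.190151 rad, d = 1212.81 km
BM-32→FC1: c = 0.043663 rad, d = 278.49 km
Total = 1736.82 + 1212.81 + 278.49 = 3228.12 km

3228 km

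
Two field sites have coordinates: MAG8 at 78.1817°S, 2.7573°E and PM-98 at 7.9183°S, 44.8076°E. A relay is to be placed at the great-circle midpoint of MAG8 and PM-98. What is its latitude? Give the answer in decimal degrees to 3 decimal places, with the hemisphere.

44.136°S

Bx = cos φ₂ cos Δλ = 0.735477,  By = cos φ₂ sin Δλ = 0.663397
φₘ = atan2(sin φ₁ + sin φ₂, √((cos φ₁ + Bx)² + By²)) = -44.13607°
λₘ = λ₁ + atan2(By, cos φ₁ + Bx) = 37.96129°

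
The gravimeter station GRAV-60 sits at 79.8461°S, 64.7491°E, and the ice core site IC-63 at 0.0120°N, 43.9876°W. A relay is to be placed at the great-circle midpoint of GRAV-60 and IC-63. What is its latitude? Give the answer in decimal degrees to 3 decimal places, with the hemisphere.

Bx = cos φ₂ cos Δλ = -0.321220,  By = cos φ₂ sin Δλ = -0.947005
φₘ = atan2(sin φ₁ + sin φ₂, √((cos φ₁ + Bx)² + By²)) = -45.76988°
λₘ = λ₁ + atan2(By, cos φ₁ + Bx) = -33.95177°

45.770°S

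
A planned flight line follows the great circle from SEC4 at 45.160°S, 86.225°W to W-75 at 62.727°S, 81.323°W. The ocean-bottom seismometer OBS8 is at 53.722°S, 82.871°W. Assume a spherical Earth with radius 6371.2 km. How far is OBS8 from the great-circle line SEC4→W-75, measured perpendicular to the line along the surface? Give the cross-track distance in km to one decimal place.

δ₁₃ = central angle SEC4→OBS8 = 0.154161 rad  (haversine)
θ₁₃ = bearing SEC4→OBS8 = 166.971°,  θ₁₂ = bearing SEC4→W-75 = 172.637°
dₓₜ = R·arcsin(sin δ₁₃ · sin(θ₁₃ − θ₁₂)) = 6371.2·arcsin(0.15355·sin(-5.666°)) = -96.588 km
|dₓₜ| = 96.588 km

96.6 km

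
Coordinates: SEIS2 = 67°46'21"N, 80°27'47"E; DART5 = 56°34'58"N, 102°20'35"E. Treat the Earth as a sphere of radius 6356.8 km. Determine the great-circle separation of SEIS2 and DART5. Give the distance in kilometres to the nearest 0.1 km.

1662.8 km

SEIS2: φ = +67.77250°, λ = +80.46306°
DART5: φ = +56.58278°, λ = +102.34306°
Δφ = -11.1897°,  Δλ = 21.8800°
a = sin²(Δφ/2) + cos φ₁ cos φ₂ sin²(Δλ/2) = 0.017009
c = 2·arcsin(√a) = 0.261579 rad = 14.9873°
d = R·c = 6356.8 × 0.261579 = 1662.8 km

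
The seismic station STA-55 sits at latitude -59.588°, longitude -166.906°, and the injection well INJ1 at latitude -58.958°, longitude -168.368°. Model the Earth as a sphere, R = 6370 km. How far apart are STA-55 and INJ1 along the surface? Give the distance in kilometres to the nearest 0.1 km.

Δφ = 0.6300°,  Δλ = -1.4620°
a = sin²(Δφ/2) + cos φ₁ cos φ₂ sin²(Δλ/2) = 0.000073
c = 2·arcsin(√a) = 0.017055 rad = 0.9772°
d = R·c = 6370 × 0.017055 = 108.6 km

108.6 km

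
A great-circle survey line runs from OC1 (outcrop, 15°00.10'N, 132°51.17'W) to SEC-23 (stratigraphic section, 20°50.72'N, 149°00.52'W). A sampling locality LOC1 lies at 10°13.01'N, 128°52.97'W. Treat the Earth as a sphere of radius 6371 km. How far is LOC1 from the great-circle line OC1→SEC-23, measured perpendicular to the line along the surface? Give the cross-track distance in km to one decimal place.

OC1: φ = +15.00167°, λ = -132.85283°
SEC-23: φ = +20.84533°, λ = -149.00867°
LOC1: φ = +10.21683°, λ = -128.88283°
δ₁₃ = central angle OC1→LOC1 = 0.107439 rad  (haversine)
θ₁₃ = bearing OC1→LOC1 = 140.550°,  θ₁₂ = bearing OC1→SEC-23 = 293.184°
dₓₜ = R·arcsin(sin δ₁₃ · sin(θ₁₃ − θ₁₂)) = 6371·arcsin(0.10723·sin(-152.634°)) = -314.163 km
|dₓₜ| = 314.163 km

314.2 km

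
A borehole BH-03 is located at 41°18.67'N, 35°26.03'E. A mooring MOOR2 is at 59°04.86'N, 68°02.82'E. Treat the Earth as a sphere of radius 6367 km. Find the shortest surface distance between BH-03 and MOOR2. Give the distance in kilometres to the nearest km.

2994 km

BH-03: φ = +41.31117°, λ = +35.43383°
MOOR2: φ = +59.08100°, λ = +68.04700°
Δφ = 17.7698°,  Δλ = 32.6132°
a = sin²(Δφ/2) + cos φ₁ cos φ₂ sin²(Δλ/2) = 0.054282
c = 2·arcsin(√a) = 0.470291 rad = 26.9457°
d = R·c = 6367 × 0.470291 = 2994.3 km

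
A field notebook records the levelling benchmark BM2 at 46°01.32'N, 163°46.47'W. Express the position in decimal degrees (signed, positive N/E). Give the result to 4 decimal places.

lat: 46.0220° N → +46.0220°
lon: 163.7745° W → -163.7745°

+46.0220°, -163.7745°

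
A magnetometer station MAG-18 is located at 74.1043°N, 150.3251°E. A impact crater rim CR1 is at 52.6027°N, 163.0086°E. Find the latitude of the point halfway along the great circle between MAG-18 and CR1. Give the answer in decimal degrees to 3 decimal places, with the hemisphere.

63.474°N

Bx = cos φ₂ cos Δλ = 0.592518,  By = cos φ₂ sin Δλ = 0.133350
φₘ = atan2(sin φ₁ + sin φ₂, √((cos φ₁ + Bx)² + By²)) = 63.47399°
λₘ = λ₁ + atan2(By, cos φ₁ + Bx) = 159.07497°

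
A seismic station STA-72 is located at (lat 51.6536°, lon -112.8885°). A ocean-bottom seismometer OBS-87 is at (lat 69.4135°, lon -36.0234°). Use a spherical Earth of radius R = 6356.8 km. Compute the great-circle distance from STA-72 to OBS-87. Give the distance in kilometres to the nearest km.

Δφ = 17.7599°,  Δλ = 76.8651°
a = sin²(Δφ/2) + cos φ₁ cos φ₂ sin²(Δλ/2) = 0.108117
c = 2·arcsin(√a) = 0.670090 rad = 38.3933°
d = R·c = 6356.8 × 0.670090 = 4259.6 km

4260 km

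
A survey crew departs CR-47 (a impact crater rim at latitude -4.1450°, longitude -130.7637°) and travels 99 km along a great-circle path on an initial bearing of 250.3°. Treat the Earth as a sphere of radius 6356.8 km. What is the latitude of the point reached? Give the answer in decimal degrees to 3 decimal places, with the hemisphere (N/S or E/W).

δ = d/R = 99/6356.8 = 0.015574 rad
φ₂ = arcsin(sin φ₁ cos δ + cos φ₁ sin δ cos θ)
   = arcsin(-0.07228·0.99988 + 0.99738·0.01557·-0.33710) = -4.44534°
λ₂ = λ₁ + atan2(sin θ sin δ cos φ₁, cos δ − sin φ₁ sin φ₂) = -131.60632°

4.445°S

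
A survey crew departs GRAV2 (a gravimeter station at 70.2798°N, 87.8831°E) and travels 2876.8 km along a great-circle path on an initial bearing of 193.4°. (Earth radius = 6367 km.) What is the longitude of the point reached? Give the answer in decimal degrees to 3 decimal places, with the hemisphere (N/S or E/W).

δ = d/R = 2876.8/6367 = 0.451830 rad
φ₂ = arcsin(sin φ₁ cos δ + cos φ₁ sin δ cos θ)
   = arcsin(0.94135·0.89965 + 0.33743·0.43661·-0.97278) = 44.71435°
λ₂ = λ₁ + atan2(sin θ sin δ cos φ₁, cos δ − sin φ₁ sin φ₂) = 79.69707°

79.697°E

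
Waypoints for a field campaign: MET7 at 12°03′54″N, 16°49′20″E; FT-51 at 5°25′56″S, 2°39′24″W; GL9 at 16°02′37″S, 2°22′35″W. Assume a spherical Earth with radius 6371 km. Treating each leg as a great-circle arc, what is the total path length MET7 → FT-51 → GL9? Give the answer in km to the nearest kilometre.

MET7: φ = +12.06500°, λ = +16.82222°
FT-51: φ = -5.43222°, λ = -2.65667°
GL9: φ = -16.04361°, λ = -2.37639°
MET7→FT-51: c = 0.455567 rad, d = 2902.42 km
FT-51→GL9: c = 0.185266 rad, d = 1180.33 km
Total = 2902.42 + 1180.33 = 4082.75 km

4083 km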